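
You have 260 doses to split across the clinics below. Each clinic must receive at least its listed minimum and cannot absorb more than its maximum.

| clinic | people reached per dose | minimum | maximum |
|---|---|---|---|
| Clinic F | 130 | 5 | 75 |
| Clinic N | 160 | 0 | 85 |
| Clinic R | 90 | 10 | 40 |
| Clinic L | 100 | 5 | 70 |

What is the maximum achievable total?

Meeting every minimum uses 5+0+10+5 = 20 doses, leaving 240.
Highest people reached per dose first: Clinic N 160 > Clinic F 130 > Clinic L 100 > Clinic R 90.
Give Clinic N 85 more to hit its cap of 85 — 155 left.
Clinic F takes 70 more to reach its cap of 75 — 85 left.
Clinic L takes 65 more to reach its cap of 70 — 20 left.
Clinic R has room for 30 more but only 20 remain, so it gets 30.
Total = 130×75 + 160×85 + 90×30 + 100×70 = 33050.

33050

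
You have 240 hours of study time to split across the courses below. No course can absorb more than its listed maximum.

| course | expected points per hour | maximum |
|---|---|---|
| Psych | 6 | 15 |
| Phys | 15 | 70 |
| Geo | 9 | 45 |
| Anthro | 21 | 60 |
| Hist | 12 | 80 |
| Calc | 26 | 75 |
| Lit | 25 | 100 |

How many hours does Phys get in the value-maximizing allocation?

5

Highest expected points per hour first: Calc 26 > Lit 25 > Anthro 21 > Phys 15 > Hist 12 > Geo 9 > Psych 6.
Calc: +75 to 75 (cap) ; 165 left.
Lit: +100 to 100 (cap) ; 65 left.
Anthro takes 60 to reach its cap of 60 ; 5 left.
Only 5 left; Phys takes them to reach 5.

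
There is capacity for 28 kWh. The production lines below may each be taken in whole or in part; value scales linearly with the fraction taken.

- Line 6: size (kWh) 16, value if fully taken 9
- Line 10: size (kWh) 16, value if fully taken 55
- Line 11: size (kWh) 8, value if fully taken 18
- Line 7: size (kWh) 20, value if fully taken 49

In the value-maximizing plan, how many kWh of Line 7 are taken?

12

Sort by value density: Line 10 55/16≈3.44, Line 7 49/20≈2.45, Line 11 18/8≈2.25, Line 6 9/16≈0.562.
All 16 kWh of Line 10 fit (value 55) ; 12 remain.
12 kWh left: a 12/20 share of Line 7 gives 49×12/20 = 29.4.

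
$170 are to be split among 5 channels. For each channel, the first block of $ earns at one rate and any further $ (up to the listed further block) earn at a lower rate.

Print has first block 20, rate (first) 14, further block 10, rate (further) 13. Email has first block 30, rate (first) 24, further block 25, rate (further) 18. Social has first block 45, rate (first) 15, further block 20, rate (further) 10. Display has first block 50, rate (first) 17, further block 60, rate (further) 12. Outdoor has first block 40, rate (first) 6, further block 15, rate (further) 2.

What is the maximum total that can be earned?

Rank every tier by rate: Email/T1 24 > Email/T2 18 > Display/T1 17 > Social/T1 15 > Print/T1 14 > Print/T2 13 > Display/T2 12 > Social/T2 10 > Outdoor/T1 6 > Outdoor/T2 2.
Fill Email T1 block (30 at 24) — 140 left.
Email/T2 (18): +25 — 115 left.
Fill Display T1 block (50 at 17) — 65 left.
Social/T1 (15): +45 — 20 left.
Print T1 at 14: fill all 20 — 0 left.
Total = 24×30 + 18×25 + 17×50 + 15×45 + 14×20 = 2975.

2975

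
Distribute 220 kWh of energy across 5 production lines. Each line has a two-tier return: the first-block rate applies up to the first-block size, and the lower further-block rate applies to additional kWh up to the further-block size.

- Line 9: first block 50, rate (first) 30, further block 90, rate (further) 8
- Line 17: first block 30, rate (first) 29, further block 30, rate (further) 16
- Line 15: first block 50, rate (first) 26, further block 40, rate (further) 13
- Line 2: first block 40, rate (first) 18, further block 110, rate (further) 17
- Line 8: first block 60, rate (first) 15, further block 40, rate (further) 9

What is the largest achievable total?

5240

Treat each block as its own option and order by rate: Line 9/tier1 30 > Line 17/tier1 29 > Line 15/tier1 26 > Line 2/tier1 18 > Line 2/tier2 17 > Line 17/tier2 16 > Line 8/tier1 15 > Line 15/tier2 13 > Line 8/tier2 9 > Line 9/tier2 8.
Fill Line 9 tier1 block (50 at 30) ; 170 left.
Line 17 tier1 at 29: fill all 30 ; 140 left.
Fill Line 15 tier1 block (50 at 26) ; 90 left.
Line 2 tier1 at 18: fill all 40 ; 50 left.
Line 2/tier2: +50 of 110 at 17; pool empty.
Total = 30×50 + 29×30 + 26×50 + 18×40 + 17×50 = 5240.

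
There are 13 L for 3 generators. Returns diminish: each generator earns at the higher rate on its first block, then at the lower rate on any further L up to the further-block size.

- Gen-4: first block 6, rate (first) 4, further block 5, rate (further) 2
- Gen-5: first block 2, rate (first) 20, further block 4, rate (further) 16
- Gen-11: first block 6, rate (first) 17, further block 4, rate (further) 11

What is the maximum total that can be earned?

Treat each block as its own option and order by rate: Gen-5/first 20 > Gen-11/first 17 > Gen-5/second 16 > Gen-11/second 11 > Gen-4/first 4 > Gen-4/second 2.
Gen-5 first at 20: fill all 2 — 11 left.
Gen-11 first at 17: fill all 6 — 5 left.
Gen-5/second (16): +4 — 1 left.
1 remain; put them into Gen-11 second at 11.
Total = 20×2 + 17×6 + 16×4 + 11×1 = 217.

217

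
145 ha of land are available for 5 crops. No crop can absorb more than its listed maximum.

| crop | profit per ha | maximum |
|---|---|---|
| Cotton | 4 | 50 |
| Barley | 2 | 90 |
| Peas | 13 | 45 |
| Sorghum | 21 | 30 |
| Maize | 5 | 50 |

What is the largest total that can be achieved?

1545

Order the crops by profit per ha: Sorghum 21 > Peas 13 > Maize 5 > Cotton 4 > Barley 2.
Sorghum takes 30 to reach its cap of 30 → 115 left.
Give Peas 45 to hit its cap of 45 → 70 left.
Maize takes 50 to reach its cap of 50 → 20 left.
Cotton has room for 50 but only 20 remain, so it gets 20.
Total = 4×20 + 13×45 + 21×30 + 5×50 = 1545.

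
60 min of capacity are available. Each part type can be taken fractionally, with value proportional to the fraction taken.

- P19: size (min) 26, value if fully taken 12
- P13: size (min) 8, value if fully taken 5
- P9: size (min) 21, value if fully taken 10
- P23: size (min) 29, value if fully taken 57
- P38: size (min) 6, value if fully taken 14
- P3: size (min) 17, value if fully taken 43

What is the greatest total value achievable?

119

Sort by value density: P3 43/17≈2.53, P38 14/6≈2.33, P23 57/29≈1.97, P13 5/8≈0.625, P9 10/21≈0.476, P19 12/26≈0.462.
Take all of P3 (17 min, value 43) — 43 min left.
Take all of P38 (6 min, value 14) — 37 min left.
P23: take in full, 29 min for value 57 — 8 left.
P13: take in full, 8 min for value 5 — 0 left.
Total value = 119.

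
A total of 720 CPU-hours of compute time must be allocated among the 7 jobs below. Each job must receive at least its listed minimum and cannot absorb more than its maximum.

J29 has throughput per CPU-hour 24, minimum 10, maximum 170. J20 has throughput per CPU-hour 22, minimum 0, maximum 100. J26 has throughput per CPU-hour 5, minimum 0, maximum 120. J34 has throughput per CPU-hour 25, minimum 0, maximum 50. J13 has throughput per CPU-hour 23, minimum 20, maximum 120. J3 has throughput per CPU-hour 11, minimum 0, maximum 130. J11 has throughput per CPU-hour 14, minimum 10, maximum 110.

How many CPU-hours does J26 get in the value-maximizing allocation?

40

Meeting every minimum uses 10+0+0+0+20+0+10 = 40 CPU-hours, leaving 680.
Order the jobs by throughput per CPU-hour: J34 25 > J29 24 > J13 23 > J20 22 > J11 14 > J3 11 > J26 5.
J34: +50 to 50 (cap) ; 630 left.
Give J29 160 more to hit its cap of 170 ; 470 left.
J13: +100 to 120 (cap) ; 370 left.
J20 takes 100 more to reach its cap of 100 ; 270 left.
J11 takes 100 more to reach its cap of 110 ; 170 left.
Give J3 130 more to hit its cap of 130 ; 40 left.
J26 has room for 120 more but only 40 remain, so it gets 40.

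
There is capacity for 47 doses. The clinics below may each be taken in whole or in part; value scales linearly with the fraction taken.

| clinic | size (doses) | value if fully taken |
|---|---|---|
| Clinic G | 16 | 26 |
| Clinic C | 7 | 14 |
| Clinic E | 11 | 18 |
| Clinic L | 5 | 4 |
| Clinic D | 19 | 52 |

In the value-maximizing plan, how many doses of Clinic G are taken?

Best value per unit of size first: Clinic D 52/19≈2.74, Clinic C 14/7≈2, Clinic E 18/11≈1.64, Clinic G 26/16≈1.62, Clinic L 4/5≈0.8.
Take all of Clinic D (19 doses, value 52) → 28 doses left.
Take all of Clinic C (7 doses, value 14) → 21 doses left.
Take all of Clinic E (11 doses, value 18) → 10 doses left.
Fill the last 10 doses with part of Clinic G: 10/16 of it earns 16.25.

10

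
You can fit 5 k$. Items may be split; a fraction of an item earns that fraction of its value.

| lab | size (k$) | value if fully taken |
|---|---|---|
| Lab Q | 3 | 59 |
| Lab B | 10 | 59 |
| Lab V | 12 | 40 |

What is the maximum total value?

70.8

Sort by value density: Lab Q 59/3≈19.7, Lab B 59/10≈5.9, Lab V 40/12≈3.33.
All 3 k$ of Lab Q fit (value 59) ; 2 remain.
Only 2 k$ remain; take 2/10 of Lab B for value 59×2/10 = 11.8.
Total value = 70.8.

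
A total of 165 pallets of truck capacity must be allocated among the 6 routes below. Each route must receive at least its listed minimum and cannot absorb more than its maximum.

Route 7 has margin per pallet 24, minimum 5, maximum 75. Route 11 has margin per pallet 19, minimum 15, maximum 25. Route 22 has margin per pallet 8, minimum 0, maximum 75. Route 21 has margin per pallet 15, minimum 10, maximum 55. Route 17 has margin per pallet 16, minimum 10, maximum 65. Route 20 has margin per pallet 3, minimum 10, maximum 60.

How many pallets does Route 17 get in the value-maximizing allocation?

Meeting every minimum uses 5+15+0+10+10+10 = 50 pallets, leaving 115.
Highest margin per pallet first: Route 7 24 > Route 11 19 > Route 17 16 > Route 21 15 > Route 22 8 > Route 20 3.
Route 7 takes 70 more to reach its cap of 75 → 45 left.
Give Route 11 10 more to hit its cap of 25 → 35 left.
Only 35 left; Route 17 takes them to reach 45.

45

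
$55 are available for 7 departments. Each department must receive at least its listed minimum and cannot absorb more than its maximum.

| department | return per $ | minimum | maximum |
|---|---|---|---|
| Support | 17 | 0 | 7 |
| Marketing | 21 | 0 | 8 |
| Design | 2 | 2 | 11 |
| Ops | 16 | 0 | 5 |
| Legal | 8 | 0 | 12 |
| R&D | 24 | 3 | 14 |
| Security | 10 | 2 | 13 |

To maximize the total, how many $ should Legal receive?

Meeting every minimum uses 0+0+2+0+0+3+2 = 7 $, leaving 48.
Rank by return per $: R&D 24 > Marketing 21 > Support 17 > Ops 16 > Security 10 > Legal 8 > Design 2.
R&D: +11 to 14 (cap) → 37 left.
Marketing takes 8 more to reach its cap of 8 → 29 left.
Support: +7 to 7 (cap) → 22 left.
Ops takes 5 more to reach its cap of 5 → 17 left.
Give Security 11 more to hit its cap of 13 → 6 left.
Only 6 left; Legal takes them to reach 6.

6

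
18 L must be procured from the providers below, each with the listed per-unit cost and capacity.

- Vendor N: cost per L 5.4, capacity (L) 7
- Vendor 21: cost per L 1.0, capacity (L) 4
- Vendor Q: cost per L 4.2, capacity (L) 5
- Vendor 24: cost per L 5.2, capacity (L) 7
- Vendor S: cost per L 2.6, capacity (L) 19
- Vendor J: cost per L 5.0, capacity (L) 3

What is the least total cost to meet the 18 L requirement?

40.4

Fill from the cheapest provider first.
Vendor 21 (1.0): use full 4 — 14 L to go.
Vendor S (2.6): take the remaining 14 — done.
Vendor Q, Vendor J, Vendor 24, Vendor N: unused.
Cost = 4×1.0 + 14×2.6 = 40.4.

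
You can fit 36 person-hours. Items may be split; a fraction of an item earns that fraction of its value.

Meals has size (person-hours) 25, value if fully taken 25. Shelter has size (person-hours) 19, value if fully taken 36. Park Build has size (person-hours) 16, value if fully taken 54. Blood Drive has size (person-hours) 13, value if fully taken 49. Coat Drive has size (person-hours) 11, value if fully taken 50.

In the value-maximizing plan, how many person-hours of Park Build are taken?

12

Sort by value density: Coat Drive 50/11≈4.55, Blood Drive 49/13≈3.77, Park Build 54/16≈3.38, Shelter 36/19≈1.89, Meals 25/25≈1.
Coat Drive: take in full, 11 person-hours for value 50 — 25 left.
All 13 person-hours of Blood Drive fit (value 49) — 12 remain.
12 person-hours left: a 12/16 share of Park Build gives 54×12/16 = 40.5.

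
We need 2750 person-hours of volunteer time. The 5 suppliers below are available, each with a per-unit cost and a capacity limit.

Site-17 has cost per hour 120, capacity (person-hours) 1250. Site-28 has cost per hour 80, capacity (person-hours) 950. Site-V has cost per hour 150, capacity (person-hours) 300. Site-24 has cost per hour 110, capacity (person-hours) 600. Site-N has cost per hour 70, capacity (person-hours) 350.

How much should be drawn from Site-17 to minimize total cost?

850

Cheapest first:
Site-N (70): use full 350 — 2400 person-hours to go.
Take 950 from Site-28 at 80 — need 1450 more.
Site-24 (110): use full 600 — 850 person-hours to go.
Site-17 at 120: take 850 of its 1250 — requirement met.
Site-V: unused.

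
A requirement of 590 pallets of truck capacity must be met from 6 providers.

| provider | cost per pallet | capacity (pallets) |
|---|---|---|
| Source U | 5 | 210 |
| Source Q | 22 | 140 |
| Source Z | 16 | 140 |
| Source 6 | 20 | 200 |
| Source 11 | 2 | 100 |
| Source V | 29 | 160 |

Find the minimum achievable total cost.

6290

Fill from the cheapest provider first.
Take 100 from Source 11 at 2 → need 490 more.
Take 210 from Source U at 5 → need 280 more.
Source Z (16): use full 140 → 140 pallets to go.
Source 6 at 20: take 140 of its 200 → requirement met.
Source Q, Source V: unused.
Cost = 100×2 + 210×5 + 140×16 + 140×20 = 6290.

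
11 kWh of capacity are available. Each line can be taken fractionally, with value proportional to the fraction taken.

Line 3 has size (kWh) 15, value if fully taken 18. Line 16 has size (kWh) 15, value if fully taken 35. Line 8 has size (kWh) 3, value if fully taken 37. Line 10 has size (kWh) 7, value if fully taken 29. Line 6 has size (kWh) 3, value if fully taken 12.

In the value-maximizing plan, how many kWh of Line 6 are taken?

1

Sort by value density: Line 8 37/3≈12.3, Line 10 29/7≈4.14, Line 6 12/3≈4, Line 16 35/15≈2.33, Line 3 18/15≈1.2.
Line 8: take in full, 3 kWh for value 37 → 8 left.
Take all of Line 10 (7 kWh, value 29) → 1 kWh left.
Only 1 kWh remain; take 1/3 of Line 6 for value 12×1/3 = 4.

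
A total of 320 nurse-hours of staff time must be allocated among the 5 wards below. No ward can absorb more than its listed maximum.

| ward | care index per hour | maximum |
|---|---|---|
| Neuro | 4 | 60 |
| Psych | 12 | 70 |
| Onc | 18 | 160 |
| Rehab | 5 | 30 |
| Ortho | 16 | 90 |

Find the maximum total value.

Order the wards by care index per hour: Onc 18 > Ortho 16 > Psych 12 > Rehab 5 > Neuro 4.
Give Onc 160 to hit its cap of 160 — 160 left.
Give Ortho 90 to hit its cap of 90 — 70 left.
Psych: +70 to 70 (cap) — 0 left.
Total = 12×70 + 18×160 + 16×90 = 5160.

5160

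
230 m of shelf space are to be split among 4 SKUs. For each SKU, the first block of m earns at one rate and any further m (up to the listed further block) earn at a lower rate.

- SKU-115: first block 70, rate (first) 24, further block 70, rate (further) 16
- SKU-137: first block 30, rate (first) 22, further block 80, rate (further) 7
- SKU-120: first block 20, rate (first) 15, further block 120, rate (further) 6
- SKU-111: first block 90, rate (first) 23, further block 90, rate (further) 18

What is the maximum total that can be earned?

Order all 8 blocks by rate: SKU-115/first 24 > SKU-111/first 23 > SKU-137/first 22 > SKU-111/second 18 > SKU-115/second 16 > SKU-120/first 15 > SKU-137/second 7 > SKU-120/second 6.
SKU-115/first (24): +70 — 160 left.
SKU-111 first at 23: fill all 90 — 70 left.
Fill SKU-137 first block (30 at 22) — 40 left.
SKU-111 second at 18: only 40 left, fill 40.
Total = 24×70 + 23×90 + 22×30 + 18×40 = 5130.

5130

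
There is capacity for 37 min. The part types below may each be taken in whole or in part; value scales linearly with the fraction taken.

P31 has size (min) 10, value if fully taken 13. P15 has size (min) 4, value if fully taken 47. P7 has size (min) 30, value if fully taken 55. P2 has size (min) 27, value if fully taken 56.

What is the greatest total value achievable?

Best value per unit of size first: P15 47/4≈11.8, P2 56/27≈2.07, P7 55/30≈1.83, P31 13/10≈1.3.
All 4 min of P15 fit (value 47) → 33 remain.
All 27 min of P2 fit (value 56) → 6 remain.
Only 6 min remain; take 6/30 of P7 for value 55×6/30 = 11.
Total value = 114.

114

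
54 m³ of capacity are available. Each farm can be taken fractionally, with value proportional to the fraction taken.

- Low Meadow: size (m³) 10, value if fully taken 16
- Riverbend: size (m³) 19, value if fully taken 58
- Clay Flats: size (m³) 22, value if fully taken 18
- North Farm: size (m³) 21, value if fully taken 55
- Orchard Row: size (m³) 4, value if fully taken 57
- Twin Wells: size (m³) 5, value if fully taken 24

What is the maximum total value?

202

Best value per unit of size first: Orchard Row 57/4≈14.2, Twin Wells 24/5≈4.8, Riverbend 58/19≈3.05, North Farm 55/21≈2.62, Low Meadow 16/10≈1.6, Clay Flats 18/22≈0.818.
Take all of Orchard Row (4 m³, value 57) — 50 m³ left.
Twin Wells: take in full, 5 m³ for value 24 — 45 left.
All 19 m³ of Riverbend fit (value 58) — 26 remain.
North Farm: take in full, 21 m³ for value 55 — 5 left.
5 m³ left: a 5/10 share of Low Meadow gives 16×5/10 = 8.
Total value = 202.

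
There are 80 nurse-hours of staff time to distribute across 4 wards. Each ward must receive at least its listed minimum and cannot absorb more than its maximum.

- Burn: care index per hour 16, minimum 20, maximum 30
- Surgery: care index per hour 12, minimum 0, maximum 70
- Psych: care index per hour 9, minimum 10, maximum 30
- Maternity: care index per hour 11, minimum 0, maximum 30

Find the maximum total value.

Meeting every minimum uses 20+0+10+0 = 30 nurse-hours, leaving 50.
Highest care index per hour first: Burn 16 > Surgery 12 > Maternity 11 > Psych 9.
Burn takes 10 more to reach its cap of 30 ; 40 left.
Only 40 left; Surgery takes them to reach 40.
Total = 16×30 + 12×40 + 9×10 = 1050.

1050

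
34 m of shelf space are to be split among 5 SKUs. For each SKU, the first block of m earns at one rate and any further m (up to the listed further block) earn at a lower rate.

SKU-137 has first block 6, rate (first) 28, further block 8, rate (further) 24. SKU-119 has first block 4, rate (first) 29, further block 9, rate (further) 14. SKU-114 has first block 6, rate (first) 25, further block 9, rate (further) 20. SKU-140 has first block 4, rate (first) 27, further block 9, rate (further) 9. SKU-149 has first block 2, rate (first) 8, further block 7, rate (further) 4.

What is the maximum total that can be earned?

Treat each block as its own option and order by rate: SKU-119/T1 29 > SKU-137/T1 28 > SKU-140/T1 27 > SKU-114/T1 25 > SKU-137/T2 24 > SKU-114/T2 20 > SKU-119/T2 14 > SKU-140/T2 9 > SKU-149/T1 8 > SKU-149/T2 4.
SKU-119/T1 (29): +4 ; 30 left.
SKU-137 T1 at 28: fill all 6 ; 24 left.
SKU-140 T1 at 27: fill all 4 ; 20 left.
Fill SKU-114 T1 block (6 at 25) ; 14 left.
SKU-137/T2 (24): +8 ; 6 left.
6 remain; put them into SKU-114 T2 at 20.
Total = 29×4 + 28×6 + 27×4 + 25×6 + 24×8 + 20×6 = 854.

854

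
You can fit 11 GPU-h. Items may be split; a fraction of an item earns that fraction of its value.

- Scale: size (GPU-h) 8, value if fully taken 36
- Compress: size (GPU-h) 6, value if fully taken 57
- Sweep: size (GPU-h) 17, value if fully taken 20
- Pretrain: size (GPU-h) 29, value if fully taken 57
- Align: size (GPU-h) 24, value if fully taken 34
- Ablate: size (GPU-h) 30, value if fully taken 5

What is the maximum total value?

Best value per unit of size first: Compress 57/6≈9.5, Scale 36/8≈4.5, Pretrain 57/29≈1.97, Align 34/24≈1.42, Sweep 20/17≈1.18, Ablate 5/30≈0.167.
All 6 GPU-h of Compress fit (value 57) → 5 remain.
Only 5 GPU-h remain; take 5/8 of Scale for value 36×5/8 = 22.5.
Total value = 79.5.

79.5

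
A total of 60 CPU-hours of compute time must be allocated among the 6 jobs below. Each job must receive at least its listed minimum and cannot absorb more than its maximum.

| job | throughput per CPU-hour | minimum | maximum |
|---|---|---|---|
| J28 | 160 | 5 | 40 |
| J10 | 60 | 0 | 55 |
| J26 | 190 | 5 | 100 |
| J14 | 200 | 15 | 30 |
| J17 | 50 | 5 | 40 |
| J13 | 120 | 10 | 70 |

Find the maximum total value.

10150

Meeting every minimum uses 5+0+5+15+5+10 = 40 CPU-hours, leaving 20.
Order the jobs by throughput per CPU-hour: J14 200 > J26 190 > J28 160 > J13 120 > J10 60 > J17 50.
J14 takes 15 more to reach its cap of 30 → 5 left.
J26 has room for 95 more but only 5 remain, so it gets 10.
Total = 160×5 + 190×10 + 200×30 + 50×5 + 120×10 = 10150.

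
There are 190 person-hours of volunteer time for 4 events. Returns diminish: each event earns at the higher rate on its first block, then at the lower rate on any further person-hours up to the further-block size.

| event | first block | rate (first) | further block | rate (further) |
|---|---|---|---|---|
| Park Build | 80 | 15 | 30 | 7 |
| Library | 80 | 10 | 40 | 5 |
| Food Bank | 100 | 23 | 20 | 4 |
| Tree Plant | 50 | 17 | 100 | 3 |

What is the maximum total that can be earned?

Rank every tier by rate: Food Bank/first 23 > Tree Plant/first 17 > Park Build/first 15 > Library/first 10 > Park Build/second 7 > Library/second 5 > Food Bank/second 4 > Tree Plant/second 3.
Food Bank first at 23: fill all 100 → 90 left.
Tree Plant first at 17: fill all 50 → 40 left.
Park Build first at 15: only 40 left, fill 40.
Total = 23×100 + 17×50 + 15×40 = 3750.

3750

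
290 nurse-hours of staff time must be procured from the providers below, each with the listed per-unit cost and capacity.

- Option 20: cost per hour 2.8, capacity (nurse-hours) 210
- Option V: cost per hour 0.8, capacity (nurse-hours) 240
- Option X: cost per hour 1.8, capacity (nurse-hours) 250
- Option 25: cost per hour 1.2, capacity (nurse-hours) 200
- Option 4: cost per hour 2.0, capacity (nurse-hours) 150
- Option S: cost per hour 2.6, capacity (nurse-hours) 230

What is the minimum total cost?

252

Use providers in increasing cost order.
Option V at 0.8: take all 240 nurse-hours → 50 still needed.
Option 25 (1.2): take the remaining 50 → done.
Option X, Option 4, Option S, Option 20: unused.
Cost = 240×0.8 + 50×1.2 = 252.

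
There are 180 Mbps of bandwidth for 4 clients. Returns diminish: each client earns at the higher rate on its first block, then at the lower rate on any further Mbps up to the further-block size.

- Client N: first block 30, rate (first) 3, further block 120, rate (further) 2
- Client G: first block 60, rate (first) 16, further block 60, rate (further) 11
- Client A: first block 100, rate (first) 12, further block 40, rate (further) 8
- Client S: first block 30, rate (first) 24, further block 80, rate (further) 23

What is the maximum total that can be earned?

Rank every tier by rate: Client S/T1 24 > Client S/T2 23 > Client G/T1 16 > Client A/T1 12 > Client G/T2 11 > Client A/T2 8 > Client N/T1 3 > Client N/T2 2.
Client S/T1 (24): +30 → 150 left.
Fill Client S T2 block (80 at 23) → 70 left.
Fill Client G T1 block (60 at 16) → 10 left.
Client A/T1: +10 of 100 at 12; pool empty.
Total = 24×30 + 23×80 + 16×60 + 12×10 = 3640.

3640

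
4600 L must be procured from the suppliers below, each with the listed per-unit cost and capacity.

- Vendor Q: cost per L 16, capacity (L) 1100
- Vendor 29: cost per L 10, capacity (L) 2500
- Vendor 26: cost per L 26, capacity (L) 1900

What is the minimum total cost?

68600

Use suppliers in increasing cost order.
Vendor 29 at 10: take all 2500 L → 2100 still needed.
Vendor Q (16): use full 1100 → 1000 L to go.
Vendor 26 (26): take the remaining 1000 → done.
Cost = 2500×10 + 1100×16 + 1000×26 = 68600.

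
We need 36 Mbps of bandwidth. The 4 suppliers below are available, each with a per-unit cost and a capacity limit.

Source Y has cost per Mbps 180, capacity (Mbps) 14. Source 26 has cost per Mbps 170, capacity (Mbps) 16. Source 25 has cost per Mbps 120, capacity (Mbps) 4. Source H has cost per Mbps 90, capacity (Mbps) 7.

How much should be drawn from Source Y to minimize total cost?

Use suppliers in increasing cost order.
Take 7 from Source H at 90 ; need 29 more.
Source 25 (120): use full 4 ; 25 Mbps to go.
Take 16 from Source 26 at 170 ; need 9 more.
Source Y (180): take the remaining 9 ; done.

9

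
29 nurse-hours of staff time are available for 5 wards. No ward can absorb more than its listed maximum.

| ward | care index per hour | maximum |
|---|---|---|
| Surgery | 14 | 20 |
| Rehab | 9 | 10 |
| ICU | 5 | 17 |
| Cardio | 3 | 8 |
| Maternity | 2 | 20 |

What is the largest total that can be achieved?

361

Order the wards by care index per hour: Surgery 14 > Rehab 9 > ICU 5 > Cardio 3 > Maternity 2.
Give Surgery 20 to hit its cap of 20 ; 9 left.
Only 9 left; Rehab takes them to reach 9.
Total = 14×20 + 9×9 = 361.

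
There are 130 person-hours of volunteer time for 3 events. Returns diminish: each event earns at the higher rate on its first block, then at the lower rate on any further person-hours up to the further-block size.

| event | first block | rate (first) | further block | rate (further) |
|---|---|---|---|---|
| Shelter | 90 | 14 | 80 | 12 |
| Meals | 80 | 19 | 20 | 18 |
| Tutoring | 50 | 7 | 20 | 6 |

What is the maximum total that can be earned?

Rank every tier by rate: Meals/T1 19 > Meals/T2 18 > Shelter/T1 14 > Shelter/T2 12 > Tutoring/T1 7 > Tutoring/T2 6.
Meals/T1 (19): +80 → 50 left.
Fill Meals T2 block (20 at 18) → 30 left.
Shelter T1 at 14: only 30 left, fill 30.
Total = 19×80 + 18×20 + 14×30 = 2300.

2300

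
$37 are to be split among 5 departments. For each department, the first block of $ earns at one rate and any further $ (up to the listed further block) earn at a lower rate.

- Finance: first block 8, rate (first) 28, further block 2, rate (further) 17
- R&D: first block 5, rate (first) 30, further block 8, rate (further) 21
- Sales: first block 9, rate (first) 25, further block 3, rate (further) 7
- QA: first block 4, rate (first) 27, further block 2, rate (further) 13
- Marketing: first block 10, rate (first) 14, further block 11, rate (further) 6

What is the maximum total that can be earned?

Rank every tier by rate: R&D/T1 30 > Finance/T1 28 > QA/T1 27 > Sales/T1 25 > R&D/T2 21 > Finance/T2 17 > Marketing/T1 14 > QA/T2 13 > Sales/T2 7 > Marketing/T2 6.
Fill R&D T1 block (5 at 30) — 32 left.
Fill Finance T1 block (8 at 28) — 24 left.
QA T1 at 27: fill all 4 — 20 left.
Sales/T1 (25): +9 — 11 left.
Fill R&D T2 block (8 at 21) — 3 left.
Fill Finance T2 block (2 at 17) — 1 left.
Marketing/T1: +1 of 10 at 14; pool empty.
Total = 30×5 + 28×8 + 27×4 + 25×9 + 21×8 + 17×2 + 14×1 = 923.

923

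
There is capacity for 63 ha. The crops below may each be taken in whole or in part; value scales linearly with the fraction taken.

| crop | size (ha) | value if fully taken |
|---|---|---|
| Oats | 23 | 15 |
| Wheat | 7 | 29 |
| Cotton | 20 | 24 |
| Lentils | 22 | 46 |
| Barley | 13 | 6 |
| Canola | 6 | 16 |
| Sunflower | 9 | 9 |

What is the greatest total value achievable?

Sort by value density: Wheat 29/7≈4.14, Canola 16/6≈2.67, Lentils 46/22≈2.09, Cotton 24/20≈1.2, Sunflower 9/9≈1, Oats 15/23≈0.652, Barley 6/13≈0.462.
All 7 ha of Wheat fit (value 29) ; 56 remain.
Canola: take in full, 6 ha for value 16 ; 50 left.
Lentils: take in full, 22 ha for value 46 ; 28 left.
Cotton: take in full, 20 ha for value 24 ; 8 left.
Only 8 ha remain; take 8/9 of Sunflower for value 9×8/9 = 8.
Total value = 123.

123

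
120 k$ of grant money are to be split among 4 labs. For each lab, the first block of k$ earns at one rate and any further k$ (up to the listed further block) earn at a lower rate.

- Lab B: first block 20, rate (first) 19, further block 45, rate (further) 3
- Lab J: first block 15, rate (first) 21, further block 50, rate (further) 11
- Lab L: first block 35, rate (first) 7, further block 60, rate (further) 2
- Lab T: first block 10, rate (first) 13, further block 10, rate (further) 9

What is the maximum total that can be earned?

1570

Treat each block as its own option and order by rate: Lab J/T1 21 > Lab B/T1 19 > Lab T/T1 13 > Lab J/T2 11 > Lab T/T2 9 > Lab L/T1 7 > Lab B/T2 3 > Lab L/T2 2.
Fill Lab J T1 block (15 at 21) → 105 left.
Lab B/T1 (19): +20 → 85 left.
Lab T T1 at 13: fill all 10 → 75 left.
Fill Lab J T2 block (50 at 11) → 25 left.
Lab T/T2 (9): +10 → 15 left.
Lab L/T1: +15 of 35 at 7; pool empty.
Total = 21×15 + 19×20 + 13×10 + 11×50 + 9×10 + 7×15 = 1570.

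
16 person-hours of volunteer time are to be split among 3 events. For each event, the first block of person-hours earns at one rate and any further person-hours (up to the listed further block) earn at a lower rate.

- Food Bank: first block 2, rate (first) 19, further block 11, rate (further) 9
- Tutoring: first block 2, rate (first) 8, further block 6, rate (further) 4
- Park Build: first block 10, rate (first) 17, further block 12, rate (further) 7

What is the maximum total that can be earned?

244

Rank every tier by rate: Food Bank/first 19 > Park Build/first 17 > Food Bank/second 9 > Tutoring/first 8 > Park Build/second 7 > Tutoring/second 4.
Food Bank/first (19): +2 — 14 left.
Park Build first at 17: fill all 10 — 4 left.
4 remain; put them into Food Bank second at 9.
Total = 19×2 + 17×10 + 9×4 = 244.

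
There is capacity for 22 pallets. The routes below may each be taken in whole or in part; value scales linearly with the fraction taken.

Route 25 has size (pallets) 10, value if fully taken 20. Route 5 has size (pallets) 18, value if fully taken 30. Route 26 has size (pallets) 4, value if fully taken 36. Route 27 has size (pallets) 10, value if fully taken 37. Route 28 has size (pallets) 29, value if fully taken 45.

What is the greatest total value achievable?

Best value per unit of size first: Route 26 36/4≈9, Route 27 37/10≈3.7, Route 25 20/10≈2, Route 5 30/18≈1.67, Route 28 45/29≈1.55.
All 4 pallets of Route 26 fit (value 36) ; 18 remain.
All 10 pallets of Route 27 fit (value 37) ; 8 remain.
8 pallets left: a 8/10 share of Route 25 gives 20×8/10 = 16.
Total value = 89.

89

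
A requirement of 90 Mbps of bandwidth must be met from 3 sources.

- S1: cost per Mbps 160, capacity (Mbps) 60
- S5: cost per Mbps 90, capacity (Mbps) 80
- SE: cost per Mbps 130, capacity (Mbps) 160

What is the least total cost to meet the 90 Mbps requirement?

Fill from the cheapest source first.
S5 (90): use full 80 — 10 Mbps to go.
SE (130): take the remaining 10 — done.
S1: unused.
Cost = 80×90 + 10×130 = 8500.

8500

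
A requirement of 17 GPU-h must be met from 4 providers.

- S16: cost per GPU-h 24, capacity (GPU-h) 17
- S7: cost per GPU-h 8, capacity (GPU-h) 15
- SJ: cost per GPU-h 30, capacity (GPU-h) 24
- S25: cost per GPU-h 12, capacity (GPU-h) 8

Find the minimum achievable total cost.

Fill from the cheapest provider first.
S7 (8): use full 15 ; 2 GPU-h to go.
S25 (12): take the remaining 2 ; done.
S16, SJ: unused.
Cost = 15×8 + 2×12 = 144.

144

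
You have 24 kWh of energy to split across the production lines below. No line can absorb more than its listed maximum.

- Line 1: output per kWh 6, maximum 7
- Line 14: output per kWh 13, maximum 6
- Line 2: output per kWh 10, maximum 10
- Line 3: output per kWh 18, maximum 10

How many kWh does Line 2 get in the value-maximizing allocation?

8

Rank by output per kWh: Line 3 18 > Line 14 13 > Line 2 10 > Line 1 6.
Give Line 3 10 to hit its cap of 10 ; 14 left.
Line 14: +6 to 6 (cap) ; 8 left.
Line 2: +8 (room for 10) → 8. Pool exhausted.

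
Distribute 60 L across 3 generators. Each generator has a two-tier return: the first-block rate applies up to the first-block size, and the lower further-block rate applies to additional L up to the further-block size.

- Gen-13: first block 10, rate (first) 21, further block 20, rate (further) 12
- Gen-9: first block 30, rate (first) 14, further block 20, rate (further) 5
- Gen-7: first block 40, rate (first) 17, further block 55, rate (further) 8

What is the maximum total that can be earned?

1030

Order all 6 blocks by rate: Gen-13/T1 21 > Gen-7/T1 17 > Gen-9/T1 14 > Gen-13/T2 12 > Gen-7/T2 8 > Gen-9/T2 5.
Gen-13/T1 (21): +10 → 50 left.
Fill Gen-7 T1 block (40 at 17) → 10 left.
Gen-9/T1: +10 of 30 at 14; pool empty.
Total = 21×10 + 17×40 + 14×10 = 1030.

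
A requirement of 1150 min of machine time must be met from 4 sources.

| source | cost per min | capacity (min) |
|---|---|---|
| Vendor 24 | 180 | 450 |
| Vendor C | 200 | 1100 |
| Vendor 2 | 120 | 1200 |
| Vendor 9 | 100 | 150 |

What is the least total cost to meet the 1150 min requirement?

Fill from the cheapest source first.
Vendor 9 at 100: take all 150 min → 1000 still needed.
Vendor 2 at 120: take 1000 of its 1200 → requirement met.
Vendor 24, Vendor C: unused.
Cost = 150×100 + 1000×120 = 135000.

135000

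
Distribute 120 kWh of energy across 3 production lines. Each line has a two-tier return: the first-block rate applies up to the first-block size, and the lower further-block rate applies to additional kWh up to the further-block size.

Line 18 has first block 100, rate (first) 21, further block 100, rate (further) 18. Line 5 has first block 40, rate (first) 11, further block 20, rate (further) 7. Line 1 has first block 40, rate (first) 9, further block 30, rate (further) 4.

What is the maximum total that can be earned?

Rank every tier by rate: Line 18/T1 21 > Line 18/T2 18 > Line 5/T1 11 > Line 1/T1 9 > Line 5/T2 7 > Line 1/T2 4.
Fill Line 18 T1 block (100 at 21) ; 20 left.
Line 18 T2 at 18: only 20 left, fill 20.
Total = 21×100 + 18×20 = 2460.

2460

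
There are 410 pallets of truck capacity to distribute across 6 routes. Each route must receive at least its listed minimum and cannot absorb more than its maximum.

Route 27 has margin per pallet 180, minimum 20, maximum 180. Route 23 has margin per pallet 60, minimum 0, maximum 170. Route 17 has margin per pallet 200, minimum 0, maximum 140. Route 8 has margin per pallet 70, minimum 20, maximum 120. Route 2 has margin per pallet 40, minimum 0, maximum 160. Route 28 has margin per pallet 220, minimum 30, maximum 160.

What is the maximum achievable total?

80800

Meeting every minimum uses 20+0+0+20+0+30 = 70 pallets, leaving 340.
Order the routes by margin per pallet: Route 28 220 > Route 17 200 > Route 27 180 > Route 8 70 > Route 23 60 > Route 2 40.
Route 28 takes 130 more to reach its cap of 160 → 210 left.
Route 17: +140 to 140 (cap) → 70 left.
Route 27: +70 (room for 160) → 90. Pool exhausted.
Total = 180×90 + 200×140 + 70×20 + 220×160 = 80800.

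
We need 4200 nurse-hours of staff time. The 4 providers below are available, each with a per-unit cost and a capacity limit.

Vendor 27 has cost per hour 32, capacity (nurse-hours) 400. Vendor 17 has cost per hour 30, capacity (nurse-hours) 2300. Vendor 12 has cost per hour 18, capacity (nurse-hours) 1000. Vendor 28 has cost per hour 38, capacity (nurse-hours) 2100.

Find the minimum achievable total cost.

118800

Fill from the cheapest provider first.
Vendor 12 (18): use full 1000 ; 3200 nurse-hours to go.
Vendor 17 at 30: take all 2300 nurse-hours ; 900 still needed.
Vendor 27 (32): use full 400 ; 500 nurse-hours to go.
Vendor 28 at 38: take 500 of its 2100 ; requirement met.
Cost = 1000×18 + 2300×30 + 400×32 + 500×38 = 118800.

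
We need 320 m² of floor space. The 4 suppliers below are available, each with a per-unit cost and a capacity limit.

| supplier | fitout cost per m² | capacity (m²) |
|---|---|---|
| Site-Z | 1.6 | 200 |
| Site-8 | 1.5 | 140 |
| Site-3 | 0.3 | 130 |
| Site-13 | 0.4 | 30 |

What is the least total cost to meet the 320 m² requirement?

Cheapest first:
Take 130 from Site-3 at 0.3 — need 190 more.
Site-13 (0.4): use full 30 — 160 m² to go.
Site-8 (1.5): use full 140 — 20 m² to go.
Site-Z at 1.6: take 20 of its 200 — requirement met.
Cost = 130×0.3 + 30×0.4 + 140×1.5 + 20×1.6 = 293.

293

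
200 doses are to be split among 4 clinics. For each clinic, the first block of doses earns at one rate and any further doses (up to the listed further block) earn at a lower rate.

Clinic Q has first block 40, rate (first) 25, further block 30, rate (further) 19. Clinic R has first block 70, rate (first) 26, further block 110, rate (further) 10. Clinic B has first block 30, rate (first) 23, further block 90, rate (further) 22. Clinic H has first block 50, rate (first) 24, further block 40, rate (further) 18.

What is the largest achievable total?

4930

Rank every tier by rate: Clinic R/tier1 26 > Clinic Q/tier1 25 > Clinic H/tier1 24 > Clinic B/tier1 23 > Clinic B/tier2 22 > Clinic Q/tier2 19 > Clinic H/tier2 18 > Clinic R/tier2 10.
Clinic R tier1 at 26: fill all 70 ; 130 left.
Clinic Q tier1 at 25: fill all 40 ; 90 left.
Fill Clinic H tier1 block (50 at 24) ; 40 left.
Fill Clinic B tier1 block (30 at 23) ; 10 left.
10 remain; put them into Clinic B tier2 at 22.
Total = 26×70 + 25×40 + 24×50 + 23×30 + 22×10 = 4930.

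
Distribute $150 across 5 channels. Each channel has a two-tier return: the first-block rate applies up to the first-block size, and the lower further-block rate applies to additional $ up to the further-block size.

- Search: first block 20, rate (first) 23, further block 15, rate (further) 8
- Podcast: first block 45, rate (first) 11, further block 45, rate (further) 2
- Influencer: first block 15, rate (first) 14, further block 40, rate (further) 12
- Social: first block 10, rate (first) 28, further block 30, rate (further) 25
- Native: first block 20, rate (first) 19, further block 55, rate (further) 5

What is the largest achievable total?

2725

Rank every tier by rate: Social/T1 28 > Social/T2 25 > Search/T1 23 > Native/T1 19 > Influencer/T1 14 > Influencer/T2 12 > Podcast/T1 11 > Search/T2 8 > Native/T2 5 > Podcast/T2 2.
Social T1 at 28: fill all 10 ; 140 left.
Social T2 at 25: fill all 30 ; 110 left.
Fill Search T1 block (20 at 23) ; 90 left.
Native T1 at 19: fill all 20 ; 70 left.
Influencer/T1 (14): +15 ; 55 left.
Fill Influencer T2 block (40 at 12) ; 15 left.
Podcast T1 at 11: only 15 left, fill 15.
Total = 28×10 + 25×30 + 23×20 + 19×20 + 14×15 + 12×40 + 11×15 = 2725.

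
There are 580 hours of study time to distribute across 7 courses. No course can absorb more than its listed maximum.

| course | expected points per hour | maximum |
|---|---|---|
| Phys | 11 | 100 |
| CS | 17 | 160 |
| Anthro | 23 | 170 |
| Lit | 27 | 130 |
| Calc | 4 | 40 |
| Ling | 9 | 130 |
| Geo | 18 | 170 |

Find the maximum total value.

12350

Rank by expected points per hour: Lit 27 > Anthro 23 > Geo 18 > CS 17 > Phys 11 > Ling 9 > Calc 4.
Lit takes 130 to reach its cap of 130 — 450 left.
Anthro: +170 to 170 (cap) — 280 left.
Geo: +170 to 170 (cap) — 110 left.
Only 110 left; CS takes them to reach 110.
Total = 17×110 + 23×170 + 27×130 + 18×170 = 12350.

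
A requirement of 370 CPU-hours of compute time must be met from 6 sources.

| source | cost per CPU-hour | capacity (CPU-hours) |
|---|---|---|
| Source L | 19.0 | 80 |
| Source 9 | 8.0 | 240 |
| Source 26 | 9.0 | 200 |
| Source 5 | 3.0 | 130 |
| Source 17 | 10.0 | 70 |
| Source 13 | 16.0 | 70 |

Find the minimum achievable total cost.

Use sources in increasing cost order.
Source 5 (3.0): use full 130 — 240 CPU-hours to go.
Source 9 at 8.0: take all 240 CPU-hours — 0 still needed.
Source 26, Source 17, Source 13, Source L: unused.
Cost = 130×3.0 + 240×8.0 = 2310.

2310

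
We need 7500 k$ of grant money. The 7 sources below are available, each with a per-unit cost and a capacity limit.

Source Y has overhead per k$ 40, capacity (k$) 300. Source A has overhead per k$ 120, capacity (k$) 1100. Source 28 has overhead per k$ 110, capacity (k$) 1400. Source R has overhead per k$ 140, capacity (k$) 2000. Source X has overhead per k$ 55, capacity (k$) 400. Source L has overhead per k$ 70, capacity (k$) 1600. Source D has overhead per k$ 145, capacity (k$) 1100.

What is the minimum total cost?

Fill from the cheapest source first.
Take 300 from Source Y at 40 — need 7200 more.
Source X (55): use full 400 — 6800 k$ to go.
Take 1600 from Source L at 70 — need 5200 more.
Source 28 at 110: take all 1400 k$ — 3800 still needed.
Source A (120): use full 1100 — 2700 k$ to go.
Take 2000 from Source R at 140 — need 700 more.
Source D at 145: take 700 of its 1100 — requirement met.
Cost = 300×40 + 400×55 + 1600×70 + 1400×110 + 1100×120 + 2000×140 + 700×145 = 813500.

813500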